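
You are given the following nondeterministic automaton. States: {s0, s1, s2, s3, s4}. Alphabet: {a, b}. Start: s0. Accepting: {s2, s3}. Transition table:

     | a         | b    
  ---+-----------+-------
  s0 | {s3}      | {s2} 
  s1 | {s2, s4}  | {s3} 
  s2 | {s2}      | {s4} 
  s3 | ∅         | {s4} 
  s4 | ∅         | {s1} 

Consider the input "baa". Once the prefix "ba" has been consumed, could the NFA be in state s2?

Start in {s0}.
Read 'b': s0→{s2}; now {s2}.
Read 'a': s2→{s2}; now {s2}.
State s2 is in {s2}.

Yes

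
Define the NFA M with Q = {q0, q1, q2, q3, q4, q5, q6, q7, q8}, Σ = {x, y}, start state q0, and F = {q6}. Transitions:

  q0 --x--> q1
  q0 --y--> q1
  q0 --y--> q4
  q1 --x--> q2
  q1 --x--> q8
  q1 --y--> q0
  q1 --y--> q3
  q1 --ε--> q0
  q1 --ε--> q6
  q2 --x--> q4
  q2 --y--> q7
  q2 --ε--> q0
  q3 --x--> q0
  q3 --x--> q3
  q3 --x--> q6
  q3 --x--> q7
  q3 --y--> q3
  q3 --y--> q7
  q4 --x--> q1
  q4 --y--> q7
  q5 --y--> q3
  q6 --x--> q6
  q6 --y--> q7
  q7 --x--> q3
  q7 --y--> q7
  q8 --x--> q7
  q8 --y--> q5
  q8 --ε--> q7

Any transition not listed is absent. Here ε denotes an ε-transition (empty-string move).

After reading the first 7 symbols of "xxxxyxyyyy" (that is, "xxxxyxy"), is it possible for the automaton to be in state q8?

Start in {q0}.
Read 'x': q0→{q1}; union {q1}; ε-closure = {q0, q1, q6}.
Read 'x': q0→{q1}, q1→{q2, q8}, q6→{q6}; union {q1, q2, q6, q8}; ε-closure = {q0, q1, q2, q6, q7, q8}.
Read 'x': q0→{q1}, q1→{q2, q8}, q2→{q4}, q6→{q6}, q7→{q3}, q8→{q7}; union {q1, q2, q3, q4, q6, q7, q8}; ε-closure = {q0, q1, q2, q3, q4, q6, q7, q8}.
Read 'x': q0→{q1}, q1→{q2, q8}, q2→{q4}, q3→{q0, q3, q6, q7}, q4→{q1}, q6→{q6}, q7→{q3}, q8→{q7}; now {q0, q1, q2, q3, q4, q6, q7, q8}.
Read 'y': q0→{q1, q4}, q1→{q0, q3}, q2→{q7}, q3→{q3, q7}, q4→{q7}, q6→{q7}, q7→{q7}, q8→{q5}; union {q0, q1, q3, q4, q5, q7}; ε-closure = {q0, q1, q3, q4, q5, q6, q7}.
Read 'x': q0→{q1}, q1→{q2, q8}, q3→{q0, q3, q6, q7}, q4→{q1}, q5→∅, q6→{q6}, q7→{q3}; now {q0, q1, q2, q3, q6, q7, q8}.
Read 'y': q0→{q1, q4}, q1→{q0, q3}, q2→{q7}, q3→{q3, q7}, q6→{q7}, q7→{q7}, q8→{q5}; union {q0, q1, q3, q4, q5, q7}; ε-closure = {q0, q1, q3, q4, q5, q6, q7}.
State q8 is not in {q0, q1, q3, q4, q5, q6, q7}.

No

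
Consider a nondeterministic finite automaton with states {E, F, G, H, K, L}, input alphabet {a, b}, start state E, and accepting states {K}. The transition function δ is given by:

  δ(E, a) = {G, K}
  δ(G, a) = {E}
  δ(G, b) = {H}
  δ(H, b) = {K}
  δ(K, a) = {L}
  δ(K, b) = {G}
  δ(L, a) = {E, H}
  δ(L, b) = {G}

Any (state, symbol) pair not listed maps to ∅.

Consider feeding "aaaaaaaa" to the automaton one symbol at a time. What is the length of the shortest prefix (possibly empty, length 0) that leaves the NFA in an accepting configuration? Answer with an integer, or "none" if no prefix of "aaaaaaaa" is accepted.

1

Start in {E}.
Read 'a': {E} → {G, K}.
None of the earlier sets intersect F, but {G, K} does.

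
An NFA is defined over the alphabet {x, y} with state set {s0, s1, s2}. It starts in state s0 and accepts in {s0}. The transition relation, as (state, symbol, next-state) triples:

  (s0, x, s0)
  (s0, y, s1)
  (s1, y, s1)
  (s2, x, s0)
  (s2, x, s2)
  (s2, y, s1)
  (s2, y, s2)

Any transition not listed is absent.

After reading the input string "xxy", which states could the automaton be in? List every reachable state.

Start in {s0}.
Read 'x': {s0} → {s0}.
Read 'x': {s0} → {s0}.
Read 'y': {s0} → {s1}.

{s1}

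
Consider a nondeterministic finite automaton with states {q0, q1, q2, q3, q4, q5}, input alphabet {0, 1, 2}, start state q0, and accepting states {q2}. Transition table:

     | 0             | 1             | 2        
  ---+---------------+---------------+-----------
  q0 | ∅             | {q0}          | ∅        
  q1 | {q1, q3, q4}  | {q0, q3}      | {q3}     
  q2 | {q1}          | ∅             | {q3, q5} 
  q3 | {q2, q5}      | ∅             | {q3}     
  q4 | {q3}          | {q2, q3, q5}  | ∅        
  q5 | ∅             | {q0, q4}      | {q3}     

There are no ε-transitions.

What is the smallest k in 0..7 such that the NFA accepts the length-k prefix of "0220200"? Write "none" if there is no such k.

none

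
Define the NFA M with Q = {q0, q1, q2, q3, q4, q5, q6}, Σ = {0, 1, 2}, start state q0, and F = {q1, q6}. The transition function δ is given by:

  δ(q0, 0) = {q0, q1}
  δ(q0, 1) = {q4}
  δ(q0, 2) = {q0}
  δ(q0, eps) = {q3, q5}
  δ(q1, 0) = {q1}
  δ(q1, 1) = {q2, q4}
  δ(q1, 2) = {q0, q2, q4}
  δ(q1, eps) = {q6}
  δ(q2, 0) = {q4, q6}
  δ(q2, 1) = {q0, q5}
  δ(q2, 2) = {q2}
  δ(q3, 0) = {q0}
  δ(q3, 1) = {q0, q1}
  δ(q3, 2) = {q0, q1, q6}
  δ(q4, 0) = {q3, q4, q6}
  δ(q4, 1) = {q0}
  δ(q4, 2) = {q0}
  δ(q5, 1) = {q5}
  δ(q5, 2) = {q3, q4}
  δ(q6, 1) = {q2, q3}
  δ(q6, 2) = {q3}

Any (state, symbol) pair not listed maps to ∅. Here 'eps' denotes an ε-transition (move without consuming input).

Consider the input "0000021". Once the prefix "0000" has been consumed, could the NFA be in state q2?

No

Start: ε-closure({q0}) = {q0, q3, q5}.
Read '0': {q0, q3, q5} → {q0, q1, q3, q5, q6}.
Read '0': {q0, q1, q3, q5, q6} → {q0, q1, q3, q5, q6}.
Read '0': {q0, q1, q3, q5, q6} → {q0, q1, q3, q5, q6}.
Read '0': {q0, q1, q3, q5, q6} → {q0, q1, q3, q5, q6}.
State q2 is not in {q0, q1, q3, q5, q6}.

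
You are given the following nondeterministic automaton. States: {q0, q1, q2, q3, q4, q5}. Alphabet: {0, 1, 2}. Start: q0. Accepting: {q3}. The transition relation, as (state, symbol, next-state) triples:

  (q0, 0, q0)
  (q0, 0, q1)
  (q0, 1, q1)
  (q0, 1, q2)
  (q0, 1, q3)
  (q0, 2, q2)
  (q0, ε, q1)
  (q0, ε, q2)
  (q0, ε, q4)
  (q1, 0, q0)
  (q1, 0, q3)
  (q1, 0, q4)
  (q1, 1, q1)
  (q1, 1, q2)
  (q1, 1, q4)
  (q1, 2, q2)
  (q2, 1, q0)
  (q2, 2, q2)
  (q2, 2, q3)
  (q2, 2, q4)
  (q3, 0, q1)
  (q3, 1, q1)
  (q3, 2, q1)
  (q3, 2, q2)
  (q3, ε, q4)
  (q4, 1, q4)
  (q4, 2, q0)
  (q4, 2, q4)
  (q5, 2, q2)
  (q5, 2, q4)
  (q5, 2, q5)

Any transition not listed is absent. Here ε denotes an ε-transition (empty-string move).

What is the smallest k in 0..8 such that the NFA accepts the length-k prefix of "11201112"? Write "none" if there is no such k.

Start: ε-closure({q0}) = {q0, q1, q2, q4}.
Read '1': q0→{q1, q2, q3}, q1→{q1, q2, q4}, q2→{q0}, q4→{q4}; now {q0, q1, q2, q3, q4}.
None of the earlier sets intersect F, but {q0, q1, q2, q3, q4} does.

1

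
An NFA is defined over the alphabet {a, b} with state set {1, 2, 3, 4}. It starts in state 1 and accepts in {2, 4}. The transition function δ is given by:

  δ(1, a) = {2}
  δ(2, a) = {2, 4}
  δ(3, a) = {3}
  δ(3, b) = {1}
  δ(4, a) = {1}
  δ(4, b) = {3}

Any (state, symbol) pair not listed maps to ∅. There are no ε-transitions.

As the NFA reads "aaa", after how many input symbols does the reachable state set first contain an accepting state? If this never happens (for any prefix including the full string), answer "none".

1

Start in {1}.
Read 'a': 1→{2}; now {2}.
None of the earlier sets intersect F, but {2} does.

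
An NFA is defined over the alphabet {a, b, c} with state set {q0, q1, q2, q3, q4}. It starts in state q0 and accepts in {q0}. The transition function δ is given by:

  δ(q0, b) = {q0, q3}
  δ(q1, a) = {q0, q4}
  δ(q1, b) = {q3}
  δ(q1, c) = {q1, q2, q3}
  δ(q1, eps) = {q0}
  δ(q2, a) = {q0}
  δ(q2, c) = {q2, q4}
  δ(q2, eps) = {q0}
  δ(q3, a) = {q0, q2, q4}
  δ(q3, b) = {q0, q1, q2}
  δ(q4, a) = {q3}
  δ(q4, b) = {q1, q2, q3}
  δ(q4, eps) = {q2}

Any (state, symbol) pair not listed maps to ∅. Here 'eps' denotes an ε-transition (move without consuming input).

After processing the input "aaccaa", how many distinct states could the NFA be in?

0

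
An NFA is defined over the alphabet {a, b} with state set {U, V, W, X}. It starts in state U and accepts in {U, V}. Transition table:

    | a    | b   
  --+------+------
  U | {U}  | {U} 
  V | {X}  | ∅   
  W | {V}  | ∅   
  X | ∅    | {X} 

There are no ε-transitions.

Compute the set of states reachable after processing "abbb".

Start in {U}.
Read 'a': {U} → {U}.
Read 'b': {U} → {U}.
Read 'b': {U} → {U}.
Read 'b': {U} → {U}.

{U}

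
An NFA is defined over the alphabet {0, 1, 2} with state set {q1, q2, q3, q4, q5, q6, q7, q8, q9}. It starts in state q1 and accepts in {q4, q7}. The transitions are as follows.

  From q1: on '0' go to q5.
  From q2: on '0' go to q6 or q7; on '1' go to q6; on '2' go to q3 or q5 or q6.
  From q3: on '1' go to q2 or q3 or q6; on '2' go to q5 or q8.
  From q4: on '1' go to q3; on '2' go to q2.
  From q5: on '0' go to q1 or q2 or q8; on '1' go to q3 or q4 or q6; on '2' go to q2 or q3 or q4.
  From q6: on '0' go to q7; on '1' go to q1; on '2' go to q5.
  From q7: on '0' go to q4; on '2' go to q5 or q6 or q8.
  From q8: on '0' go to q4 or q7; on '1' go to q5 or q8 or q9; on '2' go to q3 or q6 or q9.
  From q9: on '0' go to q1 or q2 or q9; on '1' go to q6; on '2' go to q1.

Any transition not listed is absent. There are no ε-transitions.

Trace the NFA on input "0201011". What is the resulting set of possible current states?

Start in {q1}.
Read '0': q1→{q5}; now {q5}.
Read '2': q5→{q2, q3, q4}; now {q2, q3, q4}.
Read '0': q2→{q6, q7}, q3→∅, q4→∅; now {q6, q7}.
Read '1': q6→{q1}, q7→∅; now {q1}.
Read '0': q1→{q5}; now {q5}.
Read '1': q5→{q3, q4, q6}; now {q3, q4, q6}.
Read '1': q3→{q2, q3, q6}, q4→{q3}, q6→{q1}; now {q1, q2, q3, q6}.

{q1, q2, q3, q6}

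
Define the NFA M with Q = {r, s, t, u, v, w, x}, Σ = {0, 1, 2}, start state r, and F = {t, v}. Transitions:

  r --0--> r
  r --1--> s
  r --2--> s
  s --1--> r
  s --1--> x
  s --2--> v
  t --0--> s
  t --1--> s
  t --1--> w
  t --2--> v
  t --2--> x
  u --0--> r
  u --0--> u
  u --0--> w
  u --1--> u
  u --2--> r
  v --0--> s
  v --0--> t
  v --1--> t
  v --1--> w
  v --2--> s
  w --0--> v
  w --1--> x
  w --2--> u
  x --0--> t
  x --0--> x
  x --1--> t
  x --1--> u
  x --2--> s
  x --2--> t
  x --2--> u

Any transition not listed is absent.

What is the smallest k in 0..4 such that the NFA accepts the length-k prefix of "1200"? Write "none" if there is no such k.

Start in {r}.
Read '1': {r} → {s}.
Read '2': {s} → {v}.
None of the earlier sets intersect F, but {v} does.

2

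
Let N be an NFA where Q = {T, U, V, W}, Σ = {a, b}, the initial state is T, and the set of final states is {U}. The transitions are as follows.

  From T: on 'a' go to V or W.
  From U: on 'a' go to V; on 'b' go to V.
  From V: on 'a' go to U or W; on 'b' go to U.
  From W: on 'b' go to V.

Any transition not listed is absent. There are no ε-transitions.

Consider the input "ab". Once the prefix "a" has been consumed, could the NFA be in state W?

Yes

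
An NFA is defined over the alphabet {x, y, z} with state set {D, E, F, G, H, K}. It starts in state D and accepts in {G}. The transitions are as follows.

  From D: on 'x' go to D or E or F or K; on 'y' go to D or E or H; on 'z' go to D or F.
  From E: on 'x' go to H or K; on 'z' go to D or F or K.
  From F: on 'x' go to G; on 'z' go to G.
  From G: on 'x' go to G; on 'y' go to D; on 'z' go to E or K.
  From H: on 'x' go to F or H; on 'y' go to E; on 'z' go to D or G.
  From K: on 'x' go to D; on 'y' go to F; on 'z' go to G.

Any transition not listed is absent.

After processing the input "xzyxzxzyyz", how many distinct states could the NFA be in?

4

Start in {D}.
Read 'x': {D} → {D, E, F, K}.
Read 'z': {D, E, F, K} → {D, F, G, K}.
Read 'y': {D, F, G, K} → {D, E, F, H}.
Read 'x': {D, E, F, H} → {D, E, F, G, H, K}.
Read 'z': {D, E, F, G, H, K} → {D, E, F, G, K}.
Read 'x': {D, E, F, G, K} → {D, E, F, G, H, K}.
Read 'z': {D, E, F, G, H, K} → {D, E, F, G, K}.
Read 'y': {D, E, F, G, K} → {D, E, F, H}.
Read 'y': {D, E, F, H} → {D, E, H}.
Read 'z': {D, E, H} → {D, F, G, K}.
That set has 4 states.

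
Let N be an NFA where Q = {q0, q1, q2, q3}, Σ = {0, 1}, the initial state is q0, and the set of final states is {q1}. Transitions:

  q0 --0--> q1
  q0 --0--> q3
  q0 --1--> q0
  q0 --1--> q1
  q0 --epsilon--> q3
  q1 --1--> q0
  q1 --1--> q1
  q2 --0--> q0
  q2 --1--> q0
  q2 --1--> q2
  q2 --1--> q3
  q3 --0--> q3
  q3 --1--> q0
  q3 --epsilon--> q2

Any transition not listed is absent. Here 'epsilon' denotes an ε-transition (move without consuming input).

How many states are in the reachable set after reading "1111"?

4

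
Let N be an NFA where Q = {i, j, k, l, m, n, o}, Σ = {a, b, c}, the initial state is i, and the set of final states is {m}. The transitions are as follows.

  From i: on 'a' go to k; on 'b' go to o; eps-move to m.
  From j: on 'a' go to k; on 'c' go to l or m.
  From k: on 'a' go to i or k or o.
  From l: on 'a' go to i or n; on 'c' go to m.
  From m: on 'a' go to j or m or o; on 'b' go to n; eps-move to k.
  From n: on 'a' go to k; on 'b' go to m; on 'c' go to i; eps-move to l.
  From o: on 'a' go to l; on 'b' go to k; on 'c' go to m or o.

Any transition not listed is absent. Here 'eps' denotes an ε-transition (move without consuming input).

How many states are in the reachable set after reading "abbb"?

2

Start: ε-closure({i}) = {i, k, m}.
Read 'a': {i, k, m} → {i, j, k, m, o}.
Read 'b': {i, j, k, m, o} → {k, l, n, o}.
Read 'b': {k, l, n, o} → {k, m}.
Read 'b': {k, m} → {l, n}.
That set has 2 states.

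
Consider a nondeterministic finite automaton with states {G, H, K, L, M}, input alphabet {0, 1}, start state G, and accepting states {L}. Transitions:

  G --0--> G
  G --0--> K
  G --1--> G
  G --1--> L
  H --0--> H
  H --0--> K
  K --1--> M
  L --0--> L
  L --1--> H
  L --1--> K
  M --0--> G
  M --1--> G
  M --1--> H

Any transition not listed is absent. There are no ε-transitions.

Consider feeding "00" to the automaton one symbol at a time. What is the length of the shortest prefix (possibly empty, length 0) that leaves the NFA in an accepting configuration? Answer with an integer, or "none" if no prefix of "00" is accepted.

none

Start in {G}.
Read '0': {G} → {G, K}.
Read '0': {G, K} → {G, K}.
No reachable set along the way intersects F.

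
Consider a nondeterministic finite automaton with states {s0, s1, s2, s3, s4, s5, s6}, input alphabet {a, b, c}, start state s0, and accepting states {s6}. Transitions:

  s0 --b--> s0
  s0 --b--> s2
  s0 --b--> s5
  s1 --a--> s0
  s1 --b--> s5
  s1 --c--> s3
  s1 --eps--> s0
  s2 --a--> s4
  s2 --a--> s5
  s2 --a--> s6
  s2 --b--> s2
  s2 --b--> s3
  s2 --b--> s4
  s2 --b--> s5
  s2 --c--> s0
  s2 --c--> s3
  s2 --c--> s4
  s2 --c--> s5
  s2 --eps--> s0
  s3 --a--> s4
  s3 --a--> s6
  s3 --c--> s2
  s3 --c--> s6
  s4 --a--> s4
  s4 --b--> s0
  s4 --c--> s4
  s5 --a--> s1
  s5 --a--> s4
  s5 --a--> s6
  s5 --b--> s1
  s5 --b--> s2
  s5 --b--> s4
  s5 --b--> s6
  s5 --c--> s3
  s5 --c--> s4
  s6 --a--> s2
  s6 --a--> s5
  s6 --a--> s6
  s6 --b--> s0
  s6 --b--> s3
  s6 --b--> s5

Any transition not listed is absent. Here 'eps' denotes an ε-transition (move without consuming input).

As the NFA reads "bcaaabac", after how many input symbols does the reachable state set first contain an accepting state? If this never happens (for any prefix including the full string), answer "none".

Start in {s0}.
Read 'b': {s0} → {s0, s2, s5}.
Read 'c': {s0, s2, s5} → {s0, s3, s4, s5}.
Read 'a': {s0, s3, s4, s5} → {s0, s1, s4, s6}.
None of the earlier sets intersect F, but {s0, s1, s4, s6} does.

3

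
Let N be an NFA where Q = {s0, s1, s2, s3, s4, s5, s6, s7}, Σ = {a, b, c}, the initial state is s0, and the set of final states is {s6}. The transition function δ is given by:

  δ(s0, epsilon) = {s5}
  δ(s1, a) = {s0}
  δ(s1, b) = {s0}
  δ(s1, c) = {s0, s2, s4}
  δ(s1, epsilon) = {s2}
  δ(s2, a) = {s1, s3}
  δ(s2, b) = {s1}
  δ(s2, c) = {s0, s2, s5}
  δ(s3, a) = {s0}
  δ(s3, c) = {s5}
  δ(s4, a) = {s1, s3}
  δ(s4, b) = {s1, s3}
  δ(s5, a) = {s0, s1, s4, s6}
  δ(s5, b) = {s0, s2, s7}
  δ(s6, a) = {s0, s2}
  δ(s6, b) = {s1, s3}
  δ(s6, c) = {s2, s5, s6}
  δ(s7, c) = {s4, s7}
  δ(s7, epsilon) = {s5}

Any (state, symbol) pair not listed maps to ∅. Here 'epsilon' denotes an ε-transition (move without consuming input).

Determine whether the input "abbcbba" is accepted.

Yes

Start: ε-closure({s0}) = {s0, s5}.
Read 'a': {s0, s5} → {s0, s1, s2, s4, s5, s6}.
Read 'b': {s0, s1, s2, s4, s5, s6} → {s0, s1, s2, s3, s5, s7}.
Read 'b': {s0, s1, s2, s3, s5, s7} → {s0, s1, s2, s5, s7}.
Read 'c': {s0, s1, s2, s5, s7} → {s0, s2, s4, s5, s7}.
Read 'b': {s0, s2, s4, s5, s7} → {s0, s1, s2, s3, s5, s7}.
Read 'b': {s0, s1, s2, s3, s5, s7} → {s0, s1, s2, s5, s7}.
Read 'a': {s0, s1, s2, s5, s7} → {s0, s1, s2, s3, s4, s5, s6}.
The final set {s0, s1, s2, s3, s4, s5, s6} contains the accepting state s6.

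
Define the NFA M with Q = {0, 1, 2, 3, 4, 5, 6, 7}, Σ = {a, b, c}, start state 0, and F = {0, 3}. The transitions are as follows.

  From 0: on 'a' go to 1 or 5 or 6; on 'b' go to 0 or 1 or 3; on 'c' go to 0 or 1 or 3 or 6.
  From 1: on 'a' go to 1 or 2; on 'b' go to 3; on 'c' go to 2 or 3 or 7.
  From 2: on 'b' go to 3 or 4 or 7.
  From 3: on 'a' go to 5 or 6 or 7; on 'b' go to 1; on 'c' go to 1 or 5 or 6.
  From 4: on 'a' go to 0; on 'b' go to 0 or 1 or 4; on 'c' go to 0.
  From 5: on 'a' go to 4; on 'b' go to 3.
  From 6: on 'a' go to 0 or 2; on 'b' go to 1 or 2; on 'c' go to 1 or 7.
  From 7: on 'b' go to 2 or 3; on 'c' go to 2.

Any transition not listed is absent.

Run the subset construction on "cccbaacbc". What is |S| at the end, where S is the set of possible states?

Start in {0}.
Read 'c': {0} → {0, 1, 3, 6}.
Read 'c': {0, 1, 3, 6} → {0, 1, 2, 3, 5, 6, 7}.
Read 'c': {0, 1, 2, 3, 5, 6, 7} → {0, 1, 2, 3, 5, 6, 7}.
Read 'b': {0, 1, 2, 3, 5, 6, 7} → {0, 1, 2, 3, 4, 7}.
Read 'a': {0, 1, 2, 3, 4, 7} → {0, 1, 2, 5, 6, 7}.
Read 'a': {0, 1, 2, 5, 6, 7} → {0, 1, 2, 4, 5, 6}.
Read 'c': {0, 1, 2, 4, 5, 6} → {0, 1, 2, 3, 6, 7}.
Read 'b': {0, 1, 2, 3, 6, 7} → {0, 1, 2, 3, 4, 7}.
Read 'c': {0, 1, 2, 3, 4, 7} → {0, 1, 2, 3, 5, 6, 7}.
That set has 7 states.

7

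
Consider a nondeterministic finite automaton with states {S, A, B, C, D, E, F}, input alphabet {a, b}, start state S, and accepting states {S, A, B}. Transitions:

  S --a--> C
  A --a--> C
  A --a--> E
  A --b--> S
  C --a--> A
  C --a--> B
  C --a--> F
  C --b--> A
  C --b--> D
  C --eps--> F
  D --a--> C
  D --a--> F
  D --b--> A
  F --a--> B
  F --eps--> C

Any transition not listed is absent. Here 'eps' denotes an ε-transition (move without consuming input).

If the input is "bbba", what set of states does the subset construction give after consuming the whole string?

∅

Start in {S}.
Read 'b': S→∅; now ∅.
The set is empty and remains empty for the remaining 3 symbols.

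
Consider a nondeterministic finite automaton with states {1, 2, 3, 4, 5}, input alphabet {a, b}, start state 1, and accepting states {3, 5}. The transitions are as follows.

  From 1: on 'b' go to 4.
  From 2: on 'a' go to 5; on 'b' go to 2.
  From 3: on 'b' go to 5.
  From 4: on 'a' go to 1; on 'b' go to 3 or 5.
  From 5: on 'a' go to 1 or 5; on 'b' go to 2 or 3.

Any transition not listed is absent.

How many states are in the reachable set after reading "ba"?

1

Start in {1}.
Read 'b': 1→{4}; now {4}.
Read 'a': 4→{1}; now {1}.
That set has 1 state.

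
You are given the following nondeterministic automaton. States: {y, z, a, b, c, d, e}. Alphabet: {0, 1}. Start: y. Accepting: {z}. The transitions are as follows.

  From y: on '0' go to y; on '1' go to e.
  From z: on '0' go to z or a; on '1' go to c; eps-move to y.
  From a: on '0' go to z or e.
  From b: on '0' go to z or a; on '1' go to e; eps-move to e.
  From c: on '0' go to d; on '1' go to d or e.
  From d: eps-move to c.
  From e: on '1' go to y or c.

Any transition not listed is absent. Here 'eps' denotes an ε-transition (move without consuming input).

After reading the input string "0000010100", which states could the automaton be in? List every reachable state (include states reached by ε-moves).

∅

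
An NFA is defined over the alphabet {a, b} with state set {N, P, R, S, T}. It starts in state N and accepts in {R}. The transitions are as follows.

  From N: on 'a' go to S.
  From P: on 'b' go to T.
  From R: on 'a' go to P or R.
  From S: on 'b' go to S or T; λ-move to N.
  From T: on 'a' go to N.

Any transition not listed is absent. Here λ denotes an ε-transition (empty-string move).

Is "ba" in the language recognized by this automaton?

No

Start in {N}.
Read 'b': N→∅; now ∅.
The set is empty and remains empty for the remaining 1 symbol.
The final set ∅ contains no accepting state.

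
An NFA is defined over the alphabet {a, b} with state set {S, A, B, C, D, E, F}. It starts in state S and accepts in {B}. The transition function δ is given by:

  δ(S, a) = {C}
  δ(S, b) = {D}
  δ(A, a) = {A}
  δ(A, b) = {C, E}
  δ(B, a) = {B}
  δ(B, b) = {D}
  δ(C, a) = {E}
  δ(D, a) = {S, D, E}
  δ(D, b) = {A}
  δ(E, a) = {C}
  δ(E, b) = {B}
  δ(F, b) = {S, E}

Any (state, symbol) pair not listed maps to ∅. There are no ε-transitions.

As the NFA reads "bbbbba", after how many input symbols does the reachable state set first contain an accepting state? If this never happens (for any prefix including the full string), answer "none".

Start in {S}.
Read 'b': {S} → {D}.
Read 'b': {D} → {A}.
Read 'b': {A} → {C, E}.
Read 'b': {C, E} → {B}.
None of the earlier sets intersect F, but {B} does.

4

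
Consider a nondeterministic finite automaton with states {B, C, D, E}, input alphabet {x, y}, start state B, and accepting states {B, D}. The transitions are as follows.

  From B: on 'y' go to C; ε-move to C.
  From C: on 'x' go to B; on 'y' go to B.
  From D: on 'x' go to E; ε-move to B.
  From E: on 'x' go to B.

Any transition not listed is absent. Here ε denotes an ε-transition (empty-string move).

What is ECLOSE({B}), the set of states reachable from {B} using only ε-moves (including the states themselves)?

Begin with {B}.
ε-move B → C; add C.

{B, C}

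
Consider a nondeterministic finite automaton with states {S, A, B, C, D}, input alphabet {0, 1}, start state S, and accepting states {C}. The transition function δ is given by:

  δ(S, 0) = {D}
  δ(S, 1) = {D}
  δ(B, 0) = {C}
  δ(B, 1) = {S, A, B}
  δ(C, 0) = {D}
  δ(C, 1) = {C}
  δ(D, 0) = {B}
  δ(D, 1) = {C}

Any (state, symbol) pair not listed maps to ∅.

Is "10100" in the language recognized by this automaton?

No

Start in {S}.
Read '1': S→{D}; now {D}.
Read '0': D→{B}; now {B}.
Read '1': B→{S, A, B}; now {S, A, B}.
Read '0': S→{D}, A→∅, B→{C}; now {C, D}.
Read '0': C→{D}, D→{B}; now {B, D}.
The final set {B, D} contains no accepting state.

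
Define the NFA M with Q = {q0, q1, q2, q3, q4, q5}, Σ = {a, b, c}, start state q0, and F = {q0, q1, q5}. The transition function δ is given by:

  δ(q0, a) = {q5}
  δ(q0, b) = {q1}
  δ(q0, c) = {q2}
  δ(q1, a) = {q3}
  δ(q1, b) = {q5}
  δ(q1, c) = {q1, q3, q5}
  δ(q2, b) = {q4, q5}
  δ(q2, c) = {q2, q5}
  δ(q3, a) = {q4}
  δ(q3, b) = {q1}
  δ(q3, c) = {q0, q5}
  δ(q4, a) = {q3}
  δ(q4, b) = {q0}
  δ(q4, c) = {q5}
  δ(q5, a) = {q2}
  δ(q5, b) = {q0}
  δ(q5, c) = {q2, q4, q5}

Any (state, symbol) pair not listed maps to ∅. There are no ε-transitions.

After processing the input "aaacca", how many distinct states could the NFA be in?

Start in {q0}.
Read 'a': q0→{q5}; now {q5}.
Read 'a': q5→{q2}; now {q2}.
Read 'a': q2→∅; now ∅.
The set is empty and remains empty for the remaining 3 symbols.
That set has 0 states.

0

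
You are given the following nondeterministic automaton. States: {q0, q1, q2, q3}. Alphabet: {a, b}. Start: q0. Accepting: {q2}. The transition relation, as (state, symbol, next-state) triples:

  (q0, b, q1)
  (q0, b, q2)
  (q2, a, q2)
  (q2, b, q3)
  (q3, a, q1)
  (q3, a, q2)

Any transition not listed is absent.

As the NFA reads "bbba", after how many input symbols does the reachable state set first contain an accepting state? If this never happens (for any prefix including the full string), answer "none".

1

Start in {q0}.
Read 'b': {q0} → {q1, q2}.
None of the earlier sets intersect F, but {q1, q2} does.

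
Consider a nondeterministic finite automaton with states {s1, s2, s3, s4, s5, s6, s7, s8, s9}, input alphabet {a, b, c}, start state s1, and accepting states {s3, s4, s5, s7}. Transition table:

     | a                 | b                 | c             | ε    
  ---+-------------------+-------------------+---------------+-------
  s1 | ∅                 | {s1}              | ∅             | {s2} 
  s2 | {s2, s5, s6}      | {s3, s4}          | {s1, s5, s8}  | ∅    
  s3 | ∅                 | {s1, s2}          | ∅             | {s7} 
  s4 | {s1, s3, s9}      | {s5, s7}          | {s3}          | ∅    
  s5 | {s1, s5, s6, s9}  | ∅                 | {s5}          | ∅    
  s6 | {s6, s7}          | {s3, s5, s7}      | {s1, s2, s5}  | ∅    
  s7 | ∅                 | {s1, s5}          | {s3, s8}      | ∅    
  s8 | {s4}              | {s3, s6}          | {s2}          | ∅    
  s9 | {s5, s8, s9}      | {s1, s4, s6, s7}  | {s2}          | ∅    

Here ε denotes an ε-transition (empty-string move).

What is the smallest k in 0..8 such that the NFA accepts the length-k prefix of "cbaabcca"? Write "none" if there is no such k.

1

Start: ε-closure({s1}) = {s1, s2}.
Read 'c': s1→∅, s2→{s1, s5, s8}; union {s1, s5, s8}; ε-closure = {s1, s2, s5, s8}.
None of the earlier sets intersect F, but {s1, s2, s5, s8} does.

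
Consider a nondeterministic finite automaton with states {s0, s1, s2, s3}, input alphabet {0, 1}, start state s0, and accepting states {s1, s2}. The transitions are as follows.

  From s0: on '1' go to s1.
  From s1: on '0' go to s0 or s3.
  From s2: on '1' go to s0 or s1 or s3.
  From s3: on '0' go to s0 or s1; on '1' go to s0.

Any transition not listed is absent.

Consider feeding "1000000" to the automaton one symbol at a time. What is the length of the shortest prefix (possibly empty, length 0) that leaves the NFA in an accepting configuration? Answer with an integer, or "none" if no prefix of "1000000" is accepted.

1

Start in {s0}.
Read '1': {s0} → {s1}.
None of the earlier sets intersect F, but {s1} does.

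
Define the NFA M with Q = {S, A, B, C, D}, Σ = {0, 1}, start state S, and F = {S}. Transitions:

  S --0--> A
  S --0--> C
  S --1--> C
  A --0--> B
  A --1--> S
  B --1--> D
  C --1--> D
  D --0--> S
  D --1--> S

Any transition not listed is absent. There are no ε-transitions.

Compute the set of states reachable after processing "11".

Start in {S}.
Read '1': S→{C}; now {C}.
Read '1': C→{D}; now {D}.

{D}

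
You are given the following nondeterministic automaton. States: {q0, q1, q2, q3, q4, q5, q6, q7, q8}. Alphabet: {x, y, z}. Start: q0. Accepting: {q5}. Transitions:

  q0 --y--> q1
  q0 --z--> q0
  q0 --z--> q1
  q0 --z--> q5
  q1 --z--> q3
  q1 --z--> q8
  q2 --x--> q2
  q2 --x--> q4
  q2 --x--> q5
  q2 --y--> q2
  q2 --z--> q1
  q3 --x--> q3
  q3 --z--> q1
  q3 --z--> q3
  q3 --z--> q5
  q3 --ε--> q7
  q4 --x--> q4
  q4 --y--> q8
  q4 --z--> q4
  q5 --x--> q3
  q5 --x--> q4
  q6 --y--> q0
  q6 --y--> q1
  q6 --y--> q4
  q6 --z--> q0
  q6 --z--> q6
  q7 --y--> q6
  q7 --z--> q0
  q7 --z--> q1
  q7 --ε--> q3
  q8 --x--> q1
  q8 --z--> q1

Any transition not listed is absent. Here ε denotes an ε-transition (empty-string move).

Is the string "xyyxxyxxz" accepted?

No

Start in {q0}.
Read 'x': q0→∅; now ∅.
The set is empty and remains empty for the remaining 8 symbols.
The final set ∅ contains no accepting state.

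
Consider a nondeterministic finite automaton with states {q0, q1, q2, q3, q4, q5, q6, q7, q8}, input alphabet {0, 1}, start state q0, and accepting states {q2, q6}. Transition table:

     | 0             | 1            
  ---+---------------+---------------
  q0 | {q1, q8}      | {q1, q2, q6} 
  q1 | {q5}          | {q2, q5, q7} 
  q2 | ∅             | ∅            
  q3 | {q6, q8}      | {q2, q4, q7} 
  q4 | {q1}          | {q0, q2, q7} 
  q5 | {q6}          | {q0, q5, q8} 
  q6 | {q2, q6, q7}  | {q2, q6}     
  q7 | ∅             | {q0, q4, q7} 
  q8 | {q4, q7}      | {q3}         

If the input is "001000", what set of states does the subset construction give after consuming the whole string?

{q1, q2, q5, q6, q7}

Start in {q0}.
Read '0': q0→{q1, q8}; now {q1, q8}.
Read '0': q1→{q5}, q8→{q4, q7}; now {q4, q5, q7}.
Read '1': q4→{q0, q2, q7}, q5→{q0, q5, q8}, q7→{q0, q4, q7}; now {q0, q2, q4, q5, q7, q8}.
Read '0': q0→{q1, q8}, q2→∅, q4→{q1}, q5→{q6}, q7→∅, q8→{q4, q7}; now {q1, q4, q6, q7, q8}.
Read '0': q1→{q5}, q4→{q1}, q6→{q2, q6, q7}, q7→∅, q8→{q4, q7}; now {q1, q2, q4, q5, q6, q7}.
Read '0': q1→{q5}, q2→∅, q4→{q1}, q5→{q6}, q6→{q2, q6, q7}, q7→∅; now {q1, q2, q5, q6, q7}.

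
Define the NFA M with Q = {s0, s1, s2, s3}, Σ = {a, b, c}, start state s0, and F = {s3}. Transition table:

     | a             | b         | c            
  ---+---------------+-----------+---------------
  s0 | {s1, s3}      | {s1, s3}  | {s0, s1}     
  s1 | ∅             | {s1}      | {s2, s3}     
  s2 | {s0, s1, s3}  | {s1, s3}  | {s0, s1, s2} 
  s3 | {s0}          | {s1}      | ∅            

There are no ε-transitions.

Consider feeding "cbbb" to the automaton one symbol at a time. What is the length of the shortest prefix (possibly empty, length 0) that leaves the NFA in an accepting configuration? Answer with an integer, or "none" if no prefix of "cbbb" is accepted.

2

Start in {s0}.
Read 'c': s0→{s0, s1}; now {s0, s1}.
Read 'b': s0→{s1, s3}, s1→{s1}; now {s1, s3}.
None of the earlier sets intersect F, but {s1, s3} does.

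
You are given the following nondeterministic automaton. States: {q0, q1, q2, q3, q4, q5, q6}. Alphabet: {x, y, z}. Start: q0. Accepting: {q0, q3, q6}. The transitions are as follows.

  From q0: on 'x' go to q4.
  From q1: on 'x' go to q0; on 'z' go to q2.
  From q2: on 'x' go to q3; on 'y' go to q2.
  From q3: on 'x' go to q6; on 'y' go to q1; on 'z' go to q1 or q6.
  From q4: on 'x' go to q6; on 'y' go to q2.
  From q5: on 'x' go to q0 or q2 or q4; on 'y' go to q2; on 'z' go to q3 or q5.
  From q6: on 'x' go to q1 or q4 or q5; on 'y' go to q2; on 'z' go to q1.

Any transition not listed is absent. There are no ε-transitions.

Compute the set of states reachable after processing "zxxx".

∅

Start in {q0}.
Read 'z': {q0} → ∅.
The set is empty and remains empty for the remaining 3 symbols.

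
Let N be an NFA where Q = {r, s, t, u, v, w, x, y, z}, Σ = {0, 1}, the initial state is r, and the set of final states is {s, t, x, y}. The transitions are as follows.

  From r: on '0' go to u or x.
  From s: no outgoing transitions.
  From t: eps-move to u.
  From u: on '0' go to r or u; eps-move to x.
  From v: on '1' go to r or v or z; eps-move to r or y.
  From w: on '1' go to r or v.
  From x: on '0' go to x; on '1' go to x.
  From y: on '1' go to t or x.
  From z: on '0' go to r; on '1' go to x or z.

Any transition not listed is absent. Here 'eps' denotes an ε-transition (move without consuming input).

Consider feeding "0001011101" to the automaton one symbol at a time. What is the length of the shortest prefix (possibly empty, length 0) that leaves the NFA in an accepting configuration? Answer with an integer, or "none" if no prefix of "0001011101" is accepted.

1

Start in {r}.
Read '0': r→{u, x}; now {u, x}.
None of the earlier sets intersect F, but {u, x} does.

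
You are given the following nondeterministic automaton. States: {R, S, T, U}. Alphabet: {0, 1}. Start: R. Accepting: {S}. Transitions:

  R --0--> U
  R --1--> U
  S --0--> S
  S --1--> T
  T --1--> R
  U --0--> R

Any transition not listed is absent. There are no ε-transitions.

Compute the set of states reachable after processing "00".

{R}

Start in {R}.
Read '0': R→{U}; now {U}.
Read '0': U→{R}; now {R}.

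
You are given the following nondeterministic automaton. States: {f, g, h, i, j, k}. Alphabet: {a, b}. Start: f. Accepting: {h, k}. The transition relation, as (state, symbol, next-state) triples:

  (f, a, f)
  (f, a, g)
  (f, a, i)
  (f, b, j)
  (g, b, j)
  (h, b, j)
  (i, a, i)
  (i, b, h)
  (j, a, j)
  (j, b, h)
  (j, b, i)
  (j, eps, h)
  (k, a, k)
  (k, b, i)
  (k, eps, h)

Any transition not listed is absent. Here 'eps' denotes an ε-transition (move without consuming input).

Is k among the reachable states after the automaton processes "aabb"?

No

Start in {f}.
Read 'a': {f} → {f, g, i}.
Read 'a': {f, g, i} → {f, g, i}.
Read 'b': {f, g, i} → {h, j}.
Read 'b': {h, j} → {h, i, j}.
State k is not in {h, i, j}.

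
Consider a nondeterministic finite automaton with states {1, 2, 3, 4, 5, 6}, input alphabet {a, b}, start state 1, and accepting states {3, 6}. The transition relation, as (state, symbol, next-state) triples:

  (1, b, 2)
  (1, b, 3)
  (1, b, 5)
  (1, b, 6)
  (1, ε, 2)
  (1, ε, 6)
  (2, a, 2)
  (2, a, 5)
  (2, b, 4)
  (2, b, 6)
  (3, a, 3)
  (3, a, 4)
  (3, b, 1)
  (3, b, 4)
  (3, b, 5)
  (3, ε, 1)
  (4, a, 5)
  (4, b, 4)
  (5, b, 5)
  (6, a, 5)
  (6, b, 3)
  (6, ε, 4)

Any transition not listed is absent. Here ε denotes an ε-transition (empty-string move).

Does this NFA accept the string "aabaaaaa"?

Start: ε-closure({1}) = {1, 2, 4, 6}.
Read 'a': 1→∅, 2→{2, 5}, 4→{5}, 6→{5}; now {2, 5}.
Read 'a': 2→{2, 5}, 5→∅; now {2, 5}.
Read 'b': 2→{4, 6}, 5→{5}; now {4, 5, 6}.
Read 'a': 4→{5}, 5→∅, 6→{5}; now {5}.
Read 'a': 5→∅; now ∅.
The set is empty and remains empty for the remaining 3 symbols.
The final set ∅ contains no accepting state.

No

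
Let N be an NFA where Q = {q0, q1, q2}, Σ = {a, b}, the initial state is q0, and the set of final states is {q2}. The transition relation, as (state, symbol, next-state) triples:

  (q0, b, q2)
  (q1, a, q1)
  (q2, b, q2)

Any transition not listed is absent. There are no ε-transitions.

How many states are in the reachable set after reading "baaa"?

0

Start in {q0}.
Read 'b': q0→{q2}; now {q2}.
Read 'a': q2→∅; now ∅.
The set is empty and remains empty for the remaining 2 symbols.
That set has 0 states.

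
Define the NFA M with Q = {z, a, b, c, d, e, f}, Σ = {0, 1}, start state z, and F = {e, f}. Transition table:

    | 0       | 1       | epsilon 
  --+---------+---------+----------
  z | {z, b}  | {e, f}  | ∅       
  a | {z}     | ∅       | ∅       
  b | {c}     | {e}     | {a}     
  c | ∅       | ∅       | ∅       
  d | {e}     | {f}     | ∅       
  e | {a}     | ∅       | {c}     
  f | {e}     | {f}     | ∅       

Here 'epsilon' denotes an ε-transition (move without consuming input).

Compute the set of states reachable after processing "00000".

{z, a, b, c}

Start in {z}.
Read '0': z→{z, b}; union {z, b}; ε-closure = {z, a, b}.
Read '0': z→{z, b}, a→{z}, b→{c}; union {z, b, c}; ε-closure = {z, a, b, c}.
Read '0': z→{z, b}, a→{z}, b→{c}, c→∅; union {z, b, c}; ε-closure = {z, a, b, c}.
Read '0': z→{z, b}, a→{z}, b→{c}, c→∅; union {z, b, c}; ε-closure = {z, a, b, c}.
Read '0': z→{z, b}, a→{z}, b→{c}, c→∅; union {z, b, c}; ε-closure = {z, a, b, c}.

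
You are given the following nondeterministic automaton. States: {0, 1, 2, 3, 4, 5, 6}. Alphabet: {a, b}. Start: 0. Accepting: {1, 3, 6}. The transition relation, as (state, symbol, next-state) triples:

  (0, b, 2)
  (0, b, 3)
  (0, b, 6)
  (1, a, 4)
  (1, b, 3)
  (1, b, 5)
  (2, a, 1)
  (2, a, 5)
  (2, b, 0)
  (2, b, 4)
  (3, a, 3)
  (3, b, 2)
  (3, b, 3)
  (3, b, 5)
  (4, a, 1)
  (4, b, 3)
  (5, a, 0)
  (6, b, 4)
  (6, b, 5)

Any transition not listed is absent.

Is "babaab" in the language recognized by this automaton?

Yes

Start in {0}.
Read 'b': 0→{2, 3, 6}; now {2, 3, 6}.
Read 'a': 2→{1, 5}, 3→{3}, 6→∅; now {1, 3, 5}.
Read 'b': 1→{3, 5}, 3→{2, 3, 5}, 5→∅; now {2, 3, 5}.
Read 'a': 2→{1, 5}, 3→{3}, 5→{0}; now {0, 1, 3, 5}.
Read 'a': 0→∅, 1→{4}, 3→{3}, 5→{0}; now {0, 3, 4}.
Read 'b': 0→{2, 3, 6}, 3→{2, 3, 5}, 4→{3}; now {2, 3, 5, 6}.
The final set {2, 3, 5, 6} contains the accepting states 3, 6.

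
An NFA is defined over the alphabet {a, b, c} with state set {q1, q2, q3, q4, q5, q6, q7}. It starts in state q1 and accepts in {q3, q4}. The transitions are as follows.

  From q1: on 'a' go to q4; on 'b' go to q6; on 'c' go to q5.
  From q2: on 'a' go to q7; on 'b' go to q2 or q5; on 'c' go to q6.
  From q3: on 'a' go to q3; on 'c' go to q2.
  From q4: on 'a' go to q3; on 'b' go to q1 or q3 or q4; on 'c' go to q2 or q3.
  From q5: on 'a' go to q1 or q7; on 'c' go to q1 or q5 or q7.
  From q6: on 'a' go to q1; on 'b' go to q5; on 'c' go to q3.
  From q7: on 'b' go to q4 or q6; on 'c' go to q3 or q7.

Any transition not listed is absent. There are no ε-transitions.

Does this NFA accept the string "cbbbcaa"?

No

Start in {q1}.
Read 'c': {q1} → {q5}.
Read 'b': {q5} → ∅.
The set is empty and remains empty for the remaining 5 symbols.
The final set ∅ contains no accepting state.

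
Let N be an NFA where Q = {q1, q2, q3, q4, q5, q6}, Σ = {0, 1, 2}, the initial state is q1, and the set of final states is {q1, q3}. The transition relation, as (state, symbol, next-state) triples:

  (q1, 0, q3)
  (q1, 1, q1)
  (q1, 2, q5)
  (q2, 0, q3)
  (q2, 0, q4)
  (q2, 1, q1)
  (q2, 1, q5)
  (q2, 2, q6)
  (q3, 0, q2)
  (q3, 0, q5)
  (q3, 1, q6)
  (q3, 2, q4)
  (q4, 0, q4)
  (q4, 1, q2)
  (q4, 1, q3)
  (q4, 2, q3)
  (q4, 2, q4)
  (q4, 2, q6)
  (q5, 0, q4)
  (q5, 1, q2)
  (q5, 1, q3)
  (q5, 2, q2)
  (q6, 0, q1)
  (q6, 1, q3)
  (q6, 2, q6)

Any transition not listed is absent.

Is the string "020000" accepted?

No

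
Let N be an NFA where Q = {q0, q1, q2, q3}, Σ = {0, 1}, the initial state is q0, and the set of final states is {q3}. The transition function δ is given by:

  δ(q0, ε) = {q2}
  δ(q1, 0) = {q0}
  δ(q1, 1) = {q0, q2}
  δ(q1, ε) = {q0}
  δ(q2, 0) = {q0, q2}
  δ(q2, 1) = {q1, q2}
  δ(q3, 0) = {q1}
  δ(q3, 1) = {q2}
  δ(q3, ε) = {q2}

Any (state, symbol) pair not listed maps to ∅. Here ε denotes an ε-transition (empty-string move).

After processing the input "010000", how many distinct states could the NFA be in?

2

Start: ε-closure({q0}) = {q0, q2}.
Read '0': q0→∅, q2→{q0, q2}; now {q0, q2}.
Read '1': q0→∅, q2→{q1, q2}; union {q1, q2}; ε-closure = {q0, q1, q2}.
Read '0': q0→∅, q1→{q0}, q2→{q0, q2}; now {q0, q2}.
Read '0': q0→∅, q2→{q0, q2}; now {q0, q2}.
Read '0': q0→∅, q2→{q0, q2}; now {q0, q2}.
Read '0': q0→∅, q2→{q0, q2}; now {q0, q2}.
That set has 2 states.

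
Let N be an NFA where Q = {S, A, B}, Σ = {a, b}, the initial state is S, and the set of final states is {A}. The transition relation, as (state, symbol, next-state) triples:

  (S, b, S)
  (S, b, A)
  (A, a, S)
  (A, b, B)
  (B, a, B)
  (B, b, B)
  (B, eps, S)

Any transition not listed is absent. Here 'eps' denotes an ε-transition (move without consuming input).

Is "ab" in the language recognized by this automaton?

No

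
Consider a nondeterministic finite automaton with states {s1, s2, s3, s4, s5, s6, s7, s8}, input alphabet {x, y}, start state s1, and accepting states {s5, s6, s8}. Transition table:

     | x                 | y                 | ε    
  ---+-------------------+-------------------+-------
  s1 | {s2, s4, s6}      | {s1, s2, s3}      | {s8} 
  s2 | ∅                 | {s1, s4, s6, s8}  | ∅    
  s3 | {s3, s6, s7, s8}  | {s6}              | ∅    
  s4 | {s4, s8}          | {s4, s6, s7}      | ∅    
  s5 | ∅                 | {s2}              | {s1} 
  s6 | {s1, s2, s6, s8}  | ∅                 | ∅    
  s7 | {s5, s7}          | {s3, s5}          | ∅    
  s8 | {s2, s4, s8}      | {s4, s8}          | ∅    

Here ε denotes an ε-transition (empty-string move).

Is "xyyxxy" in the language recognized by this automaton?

Start: ε-closure({s1}) = {s1, s8}.
Read 'x': {s1, s8} → {s2, s4, s6, s8}.
Read 'y': {s2, s4, s6, s8} → {s1, s4, s6, s7, s8}.
Read 'y': {s1, s4, s6, s7, s8} → {s1, s2, s3, s4, s5, s6, s7, s8}.
Read 'x': {s1, s2, s3, s4, s5, s6, s7, s8} → {s1, s2, s3, s4, s5, s6, s7, s8}.
Read 'x': {s1, s2, s3, s4, s5, s6, s7, s8} → {s1, s2, s3, s4, s5, s6, s7, s8}.
Read 'y': {s1, s2, s3, s4, s5, s6, s7, s8} → {s1, s2, s3, s4, s5, s6, s7, s8}.
The final set {s1, s2, s3, s4, s5, s6, s7, s8} contains the accepting states s5, s6, s8.

Yes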